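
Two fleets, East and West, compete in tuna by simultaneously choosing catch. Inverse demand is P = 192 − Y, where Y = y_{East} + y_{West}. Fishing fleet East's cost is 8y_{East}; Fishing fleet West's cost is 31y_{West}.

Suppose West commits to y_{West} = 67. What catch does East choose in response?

58.5

Fishing fleet East's profit: π = y_{East}(192 − (y_{East} + y_{West})) − 8y_{East}.
∂π/∂y_{East} = 184 − 2y_{East} − y_{West} = 0, so y_{East} = 92 − 0.5y_{West}.
At y_{West} = 67: y_{East} = 92 − 0.5·67 = 58.5.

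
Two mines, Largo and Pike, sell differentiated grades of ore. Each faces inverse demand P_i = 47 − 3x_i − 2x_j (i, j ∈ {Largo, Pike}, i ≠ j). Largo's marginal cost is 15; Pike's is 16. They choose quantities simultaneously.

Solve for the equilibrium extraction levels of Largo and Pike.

4.0625, 3.8125

Mine Largo's profit: π = x_{Largo}(47 − 3x_{Largo} − 2x_{Pike}) − 15x_{Largo}.
∂π/∂x_{Largo} = 32 − 6x_{Largo} − 2x_{Pike} = 0 ⇒ x_{Largo} = 16/3 − (1/3)x_{Pike}.
Similarly x_{Pike} = 31/6 − (1/3)x_{Largo}.
Plugging x_{Pike} into Largo's best response: x_{Largo} = 16/3 − (1/3)(31/6 − (1/3)x_{Largo}) ⇒ (8/9)x_{Largo} = 65/18, so x_{Largo} = 4.0625.
Then x_{Pike} = 31/6 − (1/3)·4.0625 = 3.8125.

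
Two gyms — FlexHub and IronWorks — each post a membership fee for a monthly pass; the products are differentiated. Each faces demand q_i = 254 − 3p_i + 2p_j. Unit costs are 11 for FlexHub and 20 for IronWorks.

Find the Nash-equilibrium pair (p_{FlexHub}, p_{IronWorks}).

73.4375, 76.8125

FlexHub's profit: π = (p_{FlexHub} − 11)(254 − 3p_{FlexHub} + 2p_{IronWorks}).
∂π/∂p_{FlexHub} = 287 − 6p_{FlexHub} + 2p_{IronWorks} = 0 ⇒ p_{FlexHub} = 287/6 + (1/3)p_{IronWorks}.
Similarly p_{IronWorks} = 157/3 + (1/3)p_{FlexHub}.
Plugging p_{IronWorks} into FlexHub's best response: p_{FlexHub} = 287/6 + (1/3)(157/3 + (1/3)p_{FlexHub}) ⇒ (8/9)p_{FlexHub} = 1175/18, so p_{FlexHub} = 73.4375.
Then p_{IronWorks} = 157/3 + (1/3)·73.4375 = 76.8125.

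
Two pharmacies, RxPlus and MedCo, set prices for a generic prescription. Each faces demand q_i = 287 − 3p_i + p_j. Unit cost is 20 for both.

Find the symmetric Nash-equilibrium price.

69.4

RxPlus's profit: π = (p_{RxPlus} − 20)(287 − 3p_{RxPlus} + p_{MedCo}).
∂π/∂p_{RxPlus} = 347 − 6p_{RxPlus} + p_{MedCo} = 0 ⇒ p_{RxPlus} = 347/6 + (1/6)p_{MedCo}.
The game is symmetric, so in equilibrium p_{MedCo} = p_{RxPlus}: the reaction function gives (5/6)p_{RxPlus} = 347/6, hence p_{RxPlus} = 69.4.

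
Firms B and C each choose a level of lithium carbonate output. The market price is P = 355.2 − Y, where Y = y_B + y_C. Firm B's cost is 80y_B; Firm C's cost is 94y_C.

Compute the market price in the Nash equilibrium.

Firm B's profit: π = y_B(355.2 − (y_B + y_C)) − 80y_B.
∂π/∂y_B = 275.2 − 2y_B − y_C = 0, so y_B = 137.6 − 0.5y_C.
By the same steps for C: y_C = 130.6 − 0.5y_B.
Plugging y_C into B's best response: y_B = 137.6 − 0.5(130.6 − 0.5y_B) ⇒ 0.75y_B = 72.3, so y_B = 96.4.
Then y_C = 130.6 − 0.5·96.4 = 82.4.
Equilibrium price: P = 355.2 − 178.8 = 176.4.

176.4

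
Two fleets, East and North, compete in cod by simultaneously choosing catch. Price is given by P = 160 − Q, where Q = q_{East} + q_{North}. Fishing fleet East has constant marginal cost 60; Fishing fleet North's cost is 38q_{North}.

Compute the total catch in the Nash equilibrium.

Fishing fleet East's profit: π = q_{East}(160 − (q_{East} + q_{North})) − 60q_{East}.
∂π/∂q_{East} = 100 − 2q_{East} − q_{North} = 0, so q_{East} = 50 − 0.5q_{North}.
By the same steps for North: q_{North} = 61 − 0.5q_{East}.
Plugging q_{North} into East's best response: q_{East} = 50 − 0.5(61 − 0.5q_{East}) ⇒ 0.75q_{East} = 19.5, so q_{East} = 26.
Then q_{North} = 61 − 0.5·26 = 48.
Total catch: 26 + 48 = 74.

74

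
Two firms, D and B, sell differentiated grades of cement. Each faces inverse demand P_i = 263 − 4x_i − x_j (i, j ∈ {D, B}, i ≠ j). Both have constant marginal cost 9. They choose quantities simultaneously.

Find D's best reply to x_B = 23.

28.875

Firm D's profit: π = x_D(263 − 4x_D − x_B) − 9x_D.
∂π/∂x_D = 254 − 8x_D − x_B = 0 ⇒ x_D = 31.75 − 0.125x_B.
At x_B = 23: x_D = 31.75 − 0.125·23 = 28.875.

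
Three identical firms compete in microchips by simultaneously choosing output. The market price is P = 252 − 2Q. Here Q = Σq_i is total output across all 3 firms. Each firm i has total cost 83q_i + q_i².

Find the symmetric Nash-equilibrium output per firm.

A representative firm's profit is π_i = q_i(252 − 2Q) − 83q_i − q_i², with Q = q_i + Σ_{j≠i} q_j.
First-order condition: 169 − 6q_i − 2Σ_{j≠i} q_j = 0.
Imposing symmetry (q_j = q for all j) turns Σ_{j≠i} q_j into 2q, so 169 = 10q and q = 16.9.

16.9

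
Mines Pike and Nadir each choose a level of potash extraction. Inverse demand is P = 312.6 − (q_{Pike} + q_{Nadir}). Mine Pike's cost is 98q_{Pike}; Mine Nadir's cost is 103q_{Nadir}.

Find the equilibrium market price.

171.2

Mine Pike's profit: π = q_{Pike}(312.6 − (q_{Pike} + q_{Nadir})) − 98q_{Pike}.
∂π/∂q_{Pike} = 214.6 − 2q_{Pike} − q_{Nadir} = 0, so q_{Pike} = 107.3 − 0.5q_{Nadir}.
By the same steps for Nadir: q_{Nadir} = 104.8 − 0.5q_{Pike}.
Plugging q_{Nadir} into Pike's best response: q_{Pike} = 107.3 − 0.5(104.8 − 0.5q_{Pike}) ⇒ 0.75q_{Pike} = 54.9, so q_{Pike} = 73.2.
Then q_{Nadir} = 104.8 − 0.5·73.2 = 68.2.
Equilibrium price: P = 312.6 − 141.4 = 171.2.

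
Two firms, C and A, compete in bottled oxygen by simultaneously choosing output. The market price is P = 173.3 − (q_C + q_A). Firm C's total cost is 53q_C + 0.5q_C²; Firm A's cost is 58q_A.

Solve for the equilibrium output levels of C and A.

25.06, 45.12

Firm C's profit: π = q_C(173.3 − (q_C + q_A)) − 53q_C − 0.5q_C².
∂π/∂q_C = 120.3 − 3q_C − q_A = 0, so q_C = 40.1 − (1/3)q_A.
For A: ∂π/∂q_A = 115.3 − 2q_A − q_C = 0 ⇒ q_A = 57.65 − 0.5q_C.
Substituting the second reaction function into the first: q_C = 40.1 − (1/3)(57.65 − 0.5q_C), which gives (5/6)q_C = 1253/60 ⇒ q_C = 25.06.
Then q_A = 57.65 − 0.5·25.06 = 45.12.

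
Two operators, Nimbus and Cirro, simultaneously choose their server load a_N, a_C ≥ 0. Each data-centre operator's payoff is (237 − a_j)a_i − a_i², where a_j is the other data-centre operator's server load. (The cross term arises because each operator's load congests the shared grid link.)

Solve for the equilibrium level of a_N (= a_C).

Nimbus's payoff is (237 − a_C)a_N − a_N².
∂π/∂a_N = 237 − a_C − 2a_N = 0, so a_N = 118.5 − 0.5a_C.
The game is symmetric, so in equilibrium a_C = a_N: the reaction function gives 1.5a_N = 118.5, hence a_N = 79.

79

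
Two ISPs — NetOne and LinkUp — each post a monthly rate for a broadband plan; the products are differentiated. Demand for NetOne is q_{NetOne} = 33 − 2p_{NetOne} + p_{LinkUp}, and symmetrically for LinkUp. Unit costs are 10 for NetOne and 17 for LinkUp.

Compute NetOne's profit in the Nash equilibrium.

147.92

NetOne's profit: π = (p_{NetOne} − 10)(33 − 2p_{NetOne} + p_{LinkUp}).
∂π/∂p_{NetOne} = 53 − 4p_{NetOne} + p_{LinkUp} = 0 ⇒ p_{NetOne} = 13.25 + 0.25p_{LinkUp}.
Similarly p_{LinkUp} = 16.75 + 0.25p_{NetOne}.
Substituting the second reaction function into the first: p_{NetOne} = 13.25 + 0.25(16.75 + 0.25p_{NetOne}), which gives 0.9375p_{NetOne} = 17.4375 ⇒ p_{NetOne} = 18.6.
Then p_{LinkUp} = 16.75 + 0.25·18.6 = 21.4.
q_{NetOne} = 33 − 2·18.6 + 21.4 = 17.2.
Profit = (18.6 − 10)·17.2 = 147.92.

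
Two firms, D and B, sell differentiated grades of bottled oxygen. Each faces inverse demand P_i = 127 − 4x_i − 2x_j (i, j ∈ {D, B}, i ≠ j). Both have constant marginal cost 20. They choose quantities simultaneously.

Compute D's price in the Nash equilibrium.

Firm D's profit: π = x_D(127 − 4x_D − 2x_B) − 20x_D.
∂π/∂x_D = 107 − 8x_D − 2x_B = 0 ⇒ x_D = 13.375 − 0.25x_B.
Setting x_D = x_B in the reaction function: x_D = 13.375 − 0.25x_D, so x_D = 13.375 / 1.25 = 10.7.
P_D = 127 − 4·10.7 − 2·10.7 = 62.8.

62.8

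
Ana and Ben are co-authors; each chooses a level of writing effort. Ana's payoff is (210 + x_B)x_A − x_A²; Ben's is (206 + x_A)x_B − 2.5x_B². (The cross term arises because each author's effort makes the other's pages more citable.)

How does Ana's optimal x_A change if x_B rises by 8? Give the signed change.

Expanding Ana's payoff: 210x_A + x_Bx_A − x_A².
∂π/∂x_A = 210 + x_B − 2x_A = 0, so x_A = 105 + 0.5x_B.
The reaction-function slope is 0.5, so an 8-unit rise in x_B moves x_A by 0.5 × 8 = 4. Ana's best response rises — the actions are strategic complements.

4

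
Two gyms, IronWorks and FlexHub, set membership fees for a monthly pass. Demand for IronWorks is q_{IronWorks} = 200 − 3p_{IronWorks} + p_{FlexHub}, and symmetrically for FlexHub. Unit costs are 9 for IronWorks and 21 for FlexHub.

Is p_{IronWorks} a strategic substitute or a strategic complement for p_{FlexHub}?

strategic complements

IronWorks's profit: π = (p_{IronWorks} − 9)(200 − 3p_{IronWorks} + p_{FlexHub}).
∂π/∂p_{IronWorks} = 227 − 6p_{IronWorks} + p_{FlexHub} = 0 ⇒ p_{IronWorks} = 227/6 + (1/6)p_{FlexHub}.
The best-response slope dp_{IronWorks}/dp_{FlexHub} = 1/6 > 0: the reaction function is upward-sloping, so the choices are strategic complements.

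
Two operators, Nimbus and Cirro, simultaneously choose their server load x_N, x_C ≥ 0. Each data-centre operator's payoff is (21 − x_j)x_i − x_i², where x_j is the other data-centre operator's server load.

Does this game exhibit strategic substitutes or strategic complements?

Nimbus's payoff is (21 − x_C)x_N − x_N².
∂π/∂x_N = 21 − x_C − 2x_N = 0, so x_N = 10.5 − 0.5x_C.
The best-response slope dx_N/dx_C = −0.5 < 0: the reaction function is downward-sloping, so the choices are strategic substitutes.

strategic substitutes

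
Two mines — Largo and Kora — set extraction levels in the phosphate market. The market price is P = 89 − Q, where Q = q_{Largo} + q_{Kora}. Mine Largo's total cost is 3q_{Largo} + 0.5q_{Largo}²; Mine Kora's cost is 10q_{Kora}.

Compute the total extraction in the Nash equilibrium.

48.8

Mine Largo's profit: π = q_{Largo}(89 − (q_{Largo} + q_{Kora})) − 3q_{Largo} − 0.5q_{Largo}².
∂π/∂q_{Largo} = 86 − 3q_{Largo} − q_{Kora} = 0, so q_{Largo} = 86/3 − (1/3)q_{Kora}.
For Kora: ∂π/∂q_{Kora} = 79 − 2q_{Kora} − q_{Largo} = 0 ⇒ q_{Kora} = 39.5 − 0.5q_{Largo}.
Plugging q_{Kora} into Largo's best response: q_{Largo} = 86/3 − (1/3)(39.5 − 0.5q_{Largo}) ⇒ (5/6)q_{Largo} = 15.5, so q_{Largo} = 18.6.
Then q_{Kora} = 39.5 − 0.5·18.6 = 30.2.
Total extraction: 18.6 + 30.2 = 48.8.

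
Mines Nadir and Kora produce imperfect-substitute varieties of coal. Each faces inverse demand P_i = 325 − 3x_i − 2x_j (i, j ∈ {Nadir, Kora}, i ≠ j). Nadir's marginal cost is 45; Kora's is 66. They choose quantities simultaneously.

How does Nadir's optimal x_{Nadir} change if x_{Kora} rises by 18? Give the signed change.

Mine Nadir's profit: π = x_{Nadir}(325 − 3x_{Nadir} − 2x_{Kora}) − 45x_{Nadir}.
∂π/∂x_{Nadir} = 280 − 6x_{Nadir} − 2x_{Kora} = 0 ⇒ x_{Nadir} = 140/3 − (1/3)x_{Kora}.
The reaction-function slope is −1/3, so an 18-unit rise in x_{Kora} moves x_{Nadir} by −1/3 × 18 = −6. Nadir's best response falls — the actions are strategic substitutes.

-6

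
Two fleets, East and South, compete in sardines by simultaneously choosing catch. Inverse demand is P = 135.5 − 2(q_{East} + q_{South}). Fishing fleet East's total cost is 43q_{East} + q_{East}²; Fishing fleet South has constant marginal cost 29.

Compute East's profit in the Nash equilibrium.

Fishing fleet East's profit: π = q_{East}(135.5 − 2(q_{East} + q_{South})) − 43q_{East} − q_{East}².
∂π/∂q_{East} = 92.5 − 6q_{East} − 2q_{South} = 0, so q_{East} = 185/12 − (1/3)q_{South}.
For South: ∂π/∂q_{South} = 106.5 − 4q_{South} − 2q_{East} = 0 ⇒ q_{South} = 26.625 − 0.5q_{East}.
Plugging q_{South} into East's best response: q_{East} = 185/12 − (1/3)(26.625 − 0.5q_{East}) ⇒ (5/6)q_{East} = 157/24, so q_{East} = 7.85.
Then q_{South} = 26.625 − 0.5·7.85 = 22.7.
Price P = 135.5 − 2·30.55 = 74.4.
East's profit: (74.4 − 43)·7.85 − (7.85)² = 184.8675.

184.8675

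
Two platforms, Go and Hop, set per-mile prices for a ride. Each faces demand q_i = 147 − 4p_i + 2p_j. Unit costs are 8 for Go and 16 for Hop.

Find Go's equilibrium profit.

Go's profit: π = (p_{Go} − 8)(147 − 4p_{Go} + 2p_{Hop}).
∂π/∂p_{Go} = 179 − 8p_{Go} + 2p_{Hop} = 0 ⇒ p_{Go} = 22.375 + 0.25p_{Hop}.
Similarly p_{Hop} = 26.375 + 0.25p_{Go}.
Substituting the second reaction function into the first: p_{Go} = 22.375 + 0.25(26.375 + 0.25p_{Go}), which gives 0.9375p_{Go} = 927/32 ⇒ p_{Go} = 30.9.
Then p_{Hop} = 26.375 + 0.25·30.9 = 34.1.
q_{Go} = 147 − 4·30.9 + 2·34.1 = 91.6.
Profit = (30.9 − 8)·91.6 = 2097.64.

2097.64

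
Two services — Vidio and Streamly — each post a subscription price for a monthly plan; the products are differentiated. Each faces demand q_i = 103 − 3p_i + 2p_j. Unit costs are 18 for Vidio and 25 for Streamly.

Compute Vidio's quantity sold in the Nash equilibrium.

67.6875

Vidio's profit: π = (p_{Vidio} − 18)(103 − 3p_{Vidio} + 2p_{Streamly}).
∂π/∂p_{Vidio} = 157 − 6p_{Vidio} + 2p_{Streamly} = 0 ⇒ p_{Vidio} = 157/6 + (1/3)p_{Streamly}.
Similarly p_{Streamly} = 89/3 + (1/3)p_{Vidio}.
Substituting the second reaction function into the first: p_{Vidio} = 157/6 + (1/3)(89/3 + (1/3)p_{Vidio}), which gives (8/9)p_{Vidio} = 649/18 ⇒ p_{Vidio} = 40.5625.
Then p_{Streamly} = 89/3 + (1/3)·40.5625 = 43.1875.
q_{Vidio} = 103 − 3·40.5625 + 2·43.1875 = 67.6875.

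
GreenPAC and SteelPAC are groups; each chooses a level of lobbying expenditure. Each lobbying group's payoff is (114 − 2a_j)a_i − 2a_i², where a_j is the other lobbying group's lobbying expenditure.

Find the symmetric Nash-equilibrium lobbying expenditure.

19

GreenPAC's payoff is (114 − 2a_S)a_G − 2a_G².
∂π/∂a_G = 114 − 2a_S − 4a_G = 0, so a_G = 28.5 − 0.5a_S.
By symmetry a_S = a_G; substituting into the reaction function, 1.5a_G = 28.5 and a_G = 19.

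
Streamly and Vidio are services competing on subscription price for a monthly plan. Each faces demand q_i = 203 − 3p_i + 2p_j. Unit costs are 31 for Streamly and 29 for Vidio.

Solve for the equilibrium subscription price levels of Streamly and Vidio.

Streamly's profit: π = (p_{Streamly} − 31)(203 − 3p_{Streamly} + 2p_{Vidio}).
∂π/∂p_{Streamly} = 296 − 6p_{Streamly} + 2p_{Vidio} = 0 ⇒ p_{Streamly} = 148/3 + (1/3)p_{Vidio}.
Similarly p_{Vidio} = 145/3 + (1/3)p_{Streamly}.
Plugging p_{Vidio} into Streamly's best response: p_{Streamly} = 148/3 + (1/3)(145/3 + (1/3)p_{Streamly}) ⇒ (8/9)p_{Streamly} = 589/9, so p_{Streamly} = 73.625.
Then p_{Vidio} = 145/3 + (1/3)·73.625 = 72.875.

73.625, 72.875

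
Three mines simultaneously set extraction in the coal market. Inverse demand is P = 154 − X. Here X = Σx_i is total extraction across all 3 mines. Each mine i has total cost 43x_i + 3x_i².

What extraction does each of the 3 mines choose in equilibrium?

A representative mine's profit is π_i = x_i(154 − X) − 43x_i − 3x_i², with X = x_i + Σ_{j≠i} x_j.
First-order condition: 111 − 8x_i − Σ_{j≠i} x_j = 0.
With identical mines, set every x_j = x: then 111 − 8x − 2x = 0, i.e. x = 111/10 = 11.1.

11.1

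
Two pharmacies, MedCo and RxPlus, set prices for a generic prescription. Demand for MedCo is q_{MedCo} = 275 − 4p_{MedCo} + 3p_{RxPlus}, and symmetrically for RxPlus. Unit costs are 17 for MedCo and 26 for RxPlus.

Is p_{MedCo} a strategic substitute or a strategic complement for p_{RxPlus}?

MedCo's profit: π = (p_{MedCo} − 17)(275 − 4p_{MedCo} + 3p_{RxPlus}).
∂π/∂p_{MedCo} = 343 − 8p_{MedCo} + 3p_{RxPlus} = 0 ⇒ p_{MedCo} = 42.875 + 0.375p_{RxPlus}.
The best-response slope dp_{MedCo}/dp_{RxPlus} = 0.375 > 0: the reaction function is upward-sloping, so the choices are strategic complements.

strategic complements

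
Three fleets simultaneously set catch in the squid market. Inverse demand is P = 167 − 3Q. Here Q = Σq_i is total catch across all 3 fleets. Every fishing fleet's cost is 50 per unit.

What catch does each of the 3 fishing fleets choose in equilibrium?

A representative fishing fleet's profit is π_i = q_i(167 − 3Q) − 50q_i, with Q = q_i + Σ_{j≠i} q_j.
First-order condition: 117 − 6q_i − 3Σ_{j≠i} q_j = 0.
With identical fishing fleets, set every q_j = q: then 117 − 6q − 6q = 0, i.e. q = 117/12 = 9.75.

9.75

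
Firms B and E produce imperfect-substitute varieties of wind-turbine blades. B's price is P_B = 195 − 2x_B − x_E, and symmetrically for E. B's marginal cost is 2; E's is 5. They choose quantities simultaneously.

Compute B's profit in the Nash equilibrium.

3010.88

Firm B's profit: π = x_B(195 − 2x_B − x_E) − 2x_B.
∂π/∂x_B = 193 − 4x_B − x_E = 0 ⇒ x_B = 48.25 − 0.25x_E.
Similarly x_E = 47.5 − 0.25x_B.
Substituting the second reaction function into the first: x_B = 48.25 − 0.25(47.5 − 0.25x_B), which gives 0.9375x_B = 36.375 ⇒ x_B = 38.8.
Then x_E = 47.5 − 0.25·38.8 = 37.8.
P_B = 195 − 2·38.8 − 37.8 = 79.6.
Profit = (79.6 − 2)·38.8 = 3010.88.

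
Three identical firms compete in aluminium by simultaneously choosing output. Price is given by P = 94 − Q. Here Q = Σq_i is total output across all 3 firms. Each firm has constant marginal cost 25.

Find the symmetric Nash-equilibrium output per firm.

A representative firm's profit is π_i = q_i(94 − Q) − 25q_i, with Q = q_i + Σ_{j≠i} q_j.
First-order condition: 69 − 2q_i − Σ_{j≠i} q_j = 0.
Imposing symmetry (q_j = q for all j) turns Σ_{j≠i} q_j into 2q, so 69 = 4q and q = 17.25.

17.25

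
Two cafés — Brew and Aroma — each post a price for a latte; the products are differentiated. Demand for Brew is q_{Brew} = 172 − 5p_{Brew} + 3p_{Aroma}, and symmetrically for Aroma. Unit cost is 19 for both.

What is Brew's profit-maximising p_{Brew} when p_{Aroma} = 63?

Brew's profit: π = (p_{Brew} − 19)(172 − 5p_{Brew} + 3p_{Aroma}).
∂π/∂p_{Brew} = 267 − 10p_{Brew} + 3p_{Aroma} = 0 ⇒ p_{Brew} = 26.7 + 0.3p_{Aroma}.
At p_{Aroma} = 63: p_{Brew} = 26.7 + 0.3·63 = 45.6.

45.6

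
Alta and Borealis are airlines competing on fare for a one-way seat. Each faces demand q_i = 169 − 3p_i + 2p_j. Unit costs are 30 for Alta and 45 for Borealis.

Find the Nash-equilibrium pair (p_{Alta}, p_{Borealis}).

67.5625, 73.1875

Alta's profit: π = (p_{Alta} − 30)(169 − 3p_{Alta} + 2p_{Borealis}).
∂π/∂p_{Alta} = 259 − 6p_{Alta} + 2p_{Borealis} = 0 ⇒ p_{Alta} = 259/6 + (1/3)p_{Borealis}.
Similarly p_{Borealis} = 152/3 + (1/3)p_{Alta}.
Plugging p_{Borealis} into Alta's best response: p_{Alta} = 259/6 + (1/3)(152/3 + (1/3)p_{Alta}) ⇒ (8/9)p_{Alta} = 1081/18, so p_{Alta} = 67.5625.
Then p_{Borealis} = 152/3 + (1/3)·67.5625 = 73.1875.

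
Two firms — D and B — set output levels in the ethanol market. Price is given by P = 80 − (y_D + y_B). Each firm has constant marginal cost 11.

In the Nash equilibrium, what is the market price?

34

Firm D's profit: π = y_D(80 − (y_D + y_B)) − 11y_D.
∂π/∂y_D = 69 − 2y_D − y_B = 0, so y_D = 34.5 − 0.5y_B.
By symmetry y_B = y_D; substituting into the reaction function, 1.5y_D = 34.5 and y_D = 23.
Equilibrium price: P = 80 − 46 = 34.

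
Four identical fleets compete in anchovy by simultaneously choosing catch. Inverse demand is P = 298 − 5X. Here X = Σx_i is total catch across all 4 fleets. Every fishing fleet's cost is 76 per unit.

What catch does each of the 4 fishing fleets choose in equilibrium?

A representative fishing fleet's profit is π_i = x_i(298 − 5X) − 76x_i, with X = x_i + Σ_{j≠i} x_j.
First-order condition: 222 − 10x_i − 5Σ_{j≠i} x_j = 0.
Imposing symmetry (x_j = x for all j) turns Σ_{j≠i} x_j into 3x, so 222 = 25x and x = 8.88.

8.88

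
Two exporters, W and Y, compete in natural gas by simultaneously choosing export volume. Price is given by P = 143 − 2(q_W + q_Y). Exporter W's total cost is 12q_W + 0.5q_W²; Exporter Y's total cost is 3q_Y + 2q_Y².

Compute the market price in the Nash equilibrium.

Exporter W's profit: π = q_W(143 − 2(q_W + q_Y)) − 12q_W − 0.5q_W².
∂π/∂q_W = 131 − 5q_W − 2q_Y = 0, so q_W = 26.2 − 0.4q_Y.
For Y: ∂π/∂q_Y = 140 − 8q_Y − 2q_W = 0 ⇒ q_Y = 17.5 − 0.25q_W.
Plugging q_Y into W's best response: q_W = 26.2 − 0.4(17.5 − 0.25q_W) ⇒ 0.9q_W = 19.2, so q_W = 64/3.
Then q_Y = 17.5 − 0.25·(64/3) = 73/6.
Equilibrium price: P = 143 − 2·33.5 = 76.

76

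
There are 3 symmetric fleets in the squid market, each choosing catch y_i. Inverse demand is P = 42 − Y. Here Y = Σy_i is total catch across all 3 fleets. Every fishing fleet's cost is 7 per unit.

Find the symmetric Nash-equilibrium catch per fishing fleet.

A representative fishing fleet's profit is π_i = y_i(42 − Y) − 7y_i, with Y = y_i + Σ_{j≠i} y_j.
First-order condition: 35 − 2y_i − Σ_{j≠i} y_j = 0.
In a symmetric equilibrium every fishing fleet chooses the same y, so Σ_{j≠i} y_j = 2y. The condition becomes 35 − 4y = 0, giving y = 35/4 = 8.75.

8.75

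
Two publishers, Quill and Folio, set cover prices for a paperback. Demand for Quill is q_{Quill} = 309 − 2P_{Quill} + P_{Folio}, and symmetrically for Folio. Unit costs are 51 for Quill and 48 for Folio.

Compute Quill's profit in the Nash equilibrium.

14654.72

Quill's profit: π = (P_{Quill} − 51)(309 − 2P_{Quill} + P_{Folio}).
∂π/∂P_{Quill} = 411 − 4P_{Quill} + P_{Folio} = 0 ⇒ P_{Quill} = 102.75 + 0.25P_{Folio}.
Similarly P_{Folio} = 101.25 + 0.25P_{Quill}.
Solving the two reaction functions simultaneously: (1 − (0.25)(0.25))P_{Quill} = 102.75 + 0.25·101.25, so 0.9375P_{Quill} = 128.0625 and P_{Quill} = 136.6.
Then P_{Folio} = 101.25 + 0.25·136.6 = 135.4.
q_{Quill} = 309 − 2·136.6 + 135.4 = 171.2.
Profit = (136.6 − 51)·171.2 = 14654.72.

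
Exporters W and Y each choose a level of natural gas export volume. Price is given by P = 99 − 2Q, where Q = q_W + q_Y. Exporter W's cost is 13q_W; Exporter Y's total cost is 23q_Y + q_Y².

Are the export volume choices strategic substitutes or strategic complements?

Exporter W's profit: π = q_W(99 − 2(q_W + q_Y)) − 13q_W.
∂π/∂q_W = 86 − 4q_W − 2q_Y = 0, so q_W = 21.5 − 0.5q_Y.
The best-response slope dq_W/dq_Y = −0.5 < 0: the reaction function is downward-sloping, so the choices are strategic substitutes.

strategic substitutes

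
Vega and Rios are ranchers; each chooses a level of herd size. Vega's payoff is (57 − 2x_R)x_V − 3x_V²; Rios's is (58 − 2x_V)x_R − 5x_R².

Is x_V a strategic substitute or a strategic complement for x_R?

strategic substitutes

Expanding Vega's payoff: 57x_V − 2x_Rx_V − 3x_V².
∂π/∂x_V = 57 − 2x_R − 6x_V = 0, so x_V = 9.5 − (1/3)x_R.
The best-response slope dx_V/dx_R = −1/3 < 0: the reaction function is downward-sloping, so the choices are strategic substitutes.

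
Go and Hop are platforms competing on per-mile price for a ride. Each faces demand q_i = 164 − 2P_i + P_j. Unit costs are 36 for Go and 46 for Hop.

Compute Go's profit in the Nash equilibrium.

Go's profit: π = (P_{Go} − 36)(164 − 2P_{Go} + P_{Hop}).
∂π/∂P_{Go} = 236 − 4P_{Go} + P_{Hop} = 0 ⇒ P_{Go} = 59 + 0.25P_{Hop}.
Similarly P_{Hop} = 64 + 0.25P_{Go}.
Plugging P_{Hop} into Go's best response: P_{Go} = 59 + 0.25(64 + 0.25P_{Go}) ⇒ 0.9375P_{Go} = 75, so P_{Go} = 80.
Then P_{Hop} = 64 + 0.25·80 = 84.
q_{Go} = 164 − 2·80 + 84 = 88.
Profit = (80 − 36)·88 = 3872.

3872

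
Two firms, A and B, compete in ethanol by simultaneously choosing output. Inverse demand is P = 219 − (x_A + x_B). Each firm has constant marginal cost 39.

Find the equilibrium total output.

Firm A's profit: π = x_A(219 − (x_A + x_B)) − 39x_A.
∂π/∂x_A = 180 − 2x_A − x_B = 0, so x_A = 90 − 0.5x_B.
The game is symmetric, so in equilibrium x_B = x_A: the reaction function gives 1.5x_A = 90, hence x_A = 60.
Total output: 60 + 60 = 120.

120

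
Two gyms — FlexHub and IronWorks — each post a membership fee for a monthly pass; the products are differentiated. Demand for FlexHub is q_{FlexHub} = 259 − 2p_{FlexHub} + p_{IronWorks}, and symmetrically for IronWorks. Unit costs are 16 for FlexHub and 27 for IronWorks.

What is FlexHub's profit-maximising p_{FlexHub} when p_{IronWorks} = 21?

FlexHub's profit: π = (p_{FlexHub} − 16)(259 − 2p_{FlexHub} + p_{IronWorks}).
∂π/∂p_{FlexHub} = 291 − 4p_{FlexHub} + p_{IronWorks} = 0 ⇒ p_{FlexHub} = 72.75 + 0.25p_{IronWorks}.
At p_{IronWorks} = 21: p_{FlexHub} = 72.75 + 0.25·21 = 78.

78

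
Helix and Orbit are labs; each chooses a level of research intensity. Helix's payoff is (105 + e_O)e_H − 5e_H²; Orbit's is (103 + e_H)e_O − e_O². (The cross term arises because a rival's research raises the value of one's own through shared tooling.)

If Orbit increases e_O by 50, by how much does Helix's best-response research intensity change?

Expanding Helix's payoff: 105e_H + e_Oe_H − 5e_H².
∂π/∂e_H = 105 + e_O − 10e_H = 0, so e_H = 10.5 + 0.1e_O.
The reaction-function slope is 0.1, so a 50-unit rise in e_O moves e_H by 0.1 × 50 = 5. Helix's best response rises — the actions are strategic complements.

5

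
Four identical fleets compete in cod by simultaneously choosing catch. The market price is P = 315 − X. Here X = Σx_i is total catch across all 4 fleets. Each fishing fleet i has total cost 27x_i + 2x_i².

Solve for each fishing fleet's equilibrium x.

32

A representative fishing fleet's profit is π_i = x_i(315 − X) − 27x_i − 2x_i², with X = x_i + Σ_{j≠i} x_j.
First-order condition: 288 − 6x_i − Σ_{j≠i} x_j = 0.
In a symmetric equilibrium every fishing fleet chooses the same x, so Σ_{j≠i} x_j = 3x. The condition becomes 288 − 9x = 0, giving x = 288/9 = 32.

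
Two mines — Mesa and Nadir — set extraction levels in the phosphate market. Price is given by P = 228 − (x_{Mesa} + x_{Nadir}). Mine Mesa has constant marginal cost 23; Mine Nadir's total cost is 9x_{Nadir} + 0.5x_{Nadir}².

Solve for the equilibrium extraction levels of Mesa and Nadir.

Mine Mesa's profit: π = x_{Mesa}(228 − (x_{Mesa} + x_{Nadir})) − 23x_{Mesa}.
∂π/∂x_{Mesa} = 205 − 2x_{Mesa} − x_{Nadir} = 0, so x_{Mesa} = 102.5 − 0.5x_{Nadir}.
For Nadir: ∂π/∂x_{Nadir} = 219 − 3x_{Nadir} − x_{Mesa} = 0 ⇒ x_{Nadir} = 73 − (1/3)x_{Mesa}.
Plugging x_{Nadir} into Mesa's best response: x_{Mesa} = 102.5 − 0.5(73 − (1/3)x_{Mesa}) ⇒ (5/6)x_{Mesa} = 66, so x_{Mesa} = 79.2.
Then x_{Nadir} = 73 − (1/3)·79.2 = 46.6.

79.2, 46.6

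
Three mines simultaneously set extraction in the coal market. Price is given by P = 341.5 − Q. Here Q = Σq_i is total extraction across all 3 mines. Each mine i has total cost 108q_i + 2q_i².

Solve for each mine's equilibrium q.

A representative mine's profit is π_i = q_i(341.5 − Q) − 108q_i − 2q_i², with Q = q_i + Σ_{j≠i} q_j.
First-order condition: 233.5 − 6q_i − Σ_{j≠i} q_j = 0.
Imposing symmetry (q_j = q for all j) turns Σ_{j≠i} q_j into 2q, so 233.5 = 8q and q = 29.1875.

29.1875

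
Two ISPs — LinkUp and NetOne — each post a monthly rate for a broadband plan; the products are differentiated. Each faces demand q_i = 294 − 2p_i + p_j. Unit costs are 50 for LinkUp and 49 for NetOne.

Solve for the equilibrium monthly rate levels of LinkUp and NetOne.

131.2, 130.8

LinkUp's profit: π = (p_{LinkUp} − 50)(294 − 2p_{LinkUp} + p_{NetOne}).
∂π/∂p_{LinkUp} = 394 − 4p_{LinkUp} + p_{NetOne} = 0 ⇒ p_{LinkUp} = 98.5 + 0.25p_{NetOne}.
Similarly p_{NetOne} = 98 + 0.25p_{LinkUp}.
Substituting the second reaction function into the first: p_{LinkUp} = 98.5 + 0.25(98 + 0.25p_{LinkUp}), which gives 0.9375p_{LinkUp} = 123 ⇒ p_{LinkUp} = 131.2.
Then p_{NetOne} = 98 + 0.25·131.2 = 130.8.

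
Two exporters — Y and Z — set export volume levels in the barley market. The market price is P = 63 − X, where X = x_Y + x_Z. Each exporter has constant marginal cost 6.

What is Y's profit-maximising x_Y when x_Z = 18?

19.5

Exporter Y's profit: π = x_Y(63 − (x_Y + x_Z)) − 6x_Y.
∂π/∂x_Y = 57 − 2x_Y − x_Z = 0, so x_Y = 28.5 − 0.5x_Z.
At x_Z = 18: x_Y = 28.5 − 0.5·18 = 19.5.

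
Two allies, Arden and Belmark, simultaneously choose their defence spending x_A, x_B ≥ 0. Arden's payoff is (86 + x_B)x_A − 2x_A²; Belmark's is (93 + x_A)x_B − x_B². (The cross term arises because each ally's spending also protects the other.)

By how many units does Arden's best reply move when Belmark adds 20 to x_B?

Expanding Arden's payoff: 86x_A + x_Bx_A − 2x_A².
∂π/∂x_A = 86 + x_B − 4x_A = 0, so x_A = 21.5 + 0.25x_B.
The reaction-function slope is 0.25, so a 20-unit rise in x_B moves x_A by 0.25 × 20 = 5. Arden's best response rises — the actions are strategic complements.

5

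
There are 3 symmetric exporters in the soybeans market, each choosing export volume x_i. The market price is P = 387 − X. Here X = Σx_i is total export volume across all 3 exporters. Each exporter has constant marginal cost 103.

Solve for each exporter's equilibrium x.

A representative exporter's profit is π_i = x_i(387 − X) − 103x_i, with X = x_i + Σ_{j≠i} x_j.
First-order condition: 284 − 2x_i − Σ_{j≠i} x_j = 0.
Imposing symmetry (x_j = x for all j) turns Σ_{j≠i} x_j into 2x, so 284 = 4x and x = 71.

71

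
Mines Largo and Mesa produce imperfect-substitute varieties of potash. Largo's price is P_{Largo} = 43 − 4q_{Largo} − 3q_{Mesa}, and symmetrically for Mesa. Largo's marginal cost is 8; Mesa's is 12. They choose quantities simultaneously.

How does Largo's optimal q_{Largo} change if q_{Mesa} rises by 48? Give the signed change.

-18

Mine Largo's profit: π = q_{Largo}(43 − 4q_{Largo} − 3q_{Mesa}) − 8q_{Largo}.
∂π/∂q_{Largo} = 35 − 8q_{Largo} − 3q_{Mesa} = 0 ⇒ q_{Largo} = 4.375 − 0.375q_{Mesa}.
The reaction-function slope is −0.375, so a 48-unit rise in q_{Mesa} moves q_{Largo} by −0.375 × 48 = −18. Largo's best response falls — the actions are strategic substitutes.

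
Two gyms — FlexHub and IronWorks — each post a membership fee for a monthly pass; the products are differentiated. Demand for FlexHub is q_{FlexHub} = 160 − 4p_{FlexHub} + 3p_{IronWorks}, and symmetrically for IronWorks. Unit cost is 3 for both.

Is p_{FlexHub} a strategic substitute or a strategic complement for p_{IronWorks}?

strategic complements

FlexHub's profit: π = (p_{FlexHub} − 3)(160 − 4p_{FlexHub} + 3p_{IronWorks}).
∂π/∂p_{FlexHub} = 172 − 8p_{FlexHub} + 3p_{IronWorks} = 0 ⇒ p_{FlexHub} = 21.5 + 0.375p_{IronWorks}.
The best-response slope dp_{FlexHub}/dp_{IronWorks} = 0.375 > 0: the reaction function is upward-sloping, so the choices are strategic complements.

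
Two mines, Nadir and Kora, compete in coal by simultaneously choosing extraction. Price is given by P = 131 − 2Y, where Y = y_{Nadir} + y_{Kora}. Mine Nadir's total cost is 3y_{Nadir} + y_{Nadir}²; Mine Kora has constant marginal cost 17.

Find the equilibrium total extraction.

35.6

Mine Nadir's profit: π = y_{Nadir}(131 − 2(y_{Nadir} + y_{Kora})) − 3y_{Nadir} − y_{Nadir}².
∂π/∂y_{Nadir} = 128 − 6y_{Nadir} − 2y_{Kora} = 0, so y_{Nadir} = 64/3 − (1/3)y_{Kora}.
For Kora: ∂π/∂y_{Kora} = 114 − 4y_{Kora} − 2y_{Nadir} = 0 ⇒ y_{Kora} = 28.5 − 0.5y_{Nadir}.
Substituting the second reaction function into the first: y_{Nadir} = 64/3 − (1/3)(28.5 − 0.5y_{Nadir}), which gives (5/6)y_{Nadir} = 71/6 ⇒ y_{Nadir} = 14.2.
Then y_{Kora} = 28.5 − 0.5·14.2 = 21.4.
Total extraction: 14.2 + 21.4 = 35.6.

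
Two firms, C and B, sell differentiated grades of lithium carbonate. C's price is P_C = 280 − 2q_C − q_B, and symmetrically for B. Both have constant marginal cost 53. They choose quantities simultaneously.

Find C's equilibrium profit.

4122.32

Firm C's profit: π = q_C(280 − 2q_C − q_B) − 53q_C.
∂π/∂q_C = 227 − 4q_C − q_B = 0 ⇒ q_C = 56.75 − 0.25q_B.
Setting q_C = q_B in the reaction function: q_C = 56.75 − 0.25q_C, so q_C = 56.75 / 1.25 = 45.4.
P_C = 280 − 2·45.4 − 45.4 = 143.8.
Profit = (143.8 − 53)·45.4 = 4122.32.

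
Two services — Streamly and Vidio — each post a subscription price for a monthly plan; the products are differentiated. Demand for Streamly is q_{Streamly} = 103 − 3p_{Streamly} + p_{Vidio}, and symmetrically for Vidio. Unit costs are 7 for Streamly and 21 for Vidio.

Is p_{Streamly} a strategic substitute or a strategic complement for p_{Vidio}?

strategic complements

Streamly's profit: π = (p_{Streamly} − 7)(103 − 3p_{Streamly} + p_{Vidio}).
∂π/∂p_{Streamly} = 124 − 6p_{Streamly} + p_{Vidio} = 0 ⇒ p_{Streamly} = 62/3 + (1/6)p_{Vidio}.
The best-response slope dp_{Streamly}/dp_{Vidio} = 1/6 > 0: the reaction function is upward-sloping, so the choices are strategic complements.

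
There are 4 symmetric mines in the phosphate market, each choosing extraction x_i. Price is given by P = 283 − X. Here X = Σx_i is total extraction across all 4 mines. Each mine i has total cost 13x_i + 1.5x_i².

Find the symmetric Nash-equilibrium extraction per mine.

33.75

A representative mine's profit is π_i = x_i(283 − X) − 13x_i − 1.5x_i², with X = x_i + Σ_{j≠i} x_j.
First-order condition: 270 − 5x_i − Σ_{j≠i} x_j = 0.
In a symmetric equilibrium every mine chooses the same x, so Σ_{j≠i} x_j = 3x. The condition becomes 270 − 8x = 0, giving x = 270/8 = 33.75.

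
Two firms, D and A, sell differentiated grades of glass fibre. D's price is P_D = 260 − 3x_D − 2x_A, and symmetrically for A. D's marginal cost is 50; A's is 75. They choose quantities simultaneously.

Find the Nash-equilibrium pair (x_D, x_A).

Firm D's profit: π = x_D(260 − 3x_D − 2x_A) − 50x_D.
∂π/∂x_D = 210 − 6x_D − 2x_A = 0 ⇒ x_D = 35 − (1/3)x_A.
Similarly x_A = 185/6 − (1/3)x_D.
Substituting the second reaction function into the first: x_D = 35 − (1/3)(185/6 − (1/3)x_D), which gives (8/9)x_D = 445/18 ⇒ x_D = 27.8125.
Then x_A = 185/6 − (1/3)·27.8125 = 21.5625.

27.8125, 21.5625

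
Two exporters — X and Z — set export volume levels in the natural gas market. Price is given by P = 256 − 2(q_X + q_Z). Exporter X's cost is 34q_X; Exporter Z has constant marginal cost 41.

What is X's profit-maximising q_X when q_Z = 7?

Exporter X's profit: π = q_X(256 − 2(q_X + q_Z)) − 34q_X.
∂π/∂q_X = 222 − 4q_X − 2q_Z = 0, so q_X = 55.5 − 0.5q_Z.
At q_Z = 7: q_X = 55.5 − 0.5·7 = 52.

52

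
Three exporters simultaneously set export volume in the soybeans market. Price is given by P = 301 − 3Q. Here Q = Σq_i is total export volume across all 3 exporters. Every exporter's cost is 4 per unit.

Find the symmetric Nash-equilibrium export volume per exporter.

24.75

A representative exporter's profit is π_i = q_i(301 − 3Q) − 4q_i, with Q = q_i + Σ_{j≠i} q_j.
First-order condition: 297 − 6q_i − 3Σ_{j≠i} q_j = 0.
Imposing symmetry (q_j = q for all j) turns Σ_{j≠i} q_j into 2q, so 297 = 12q and q = 24.75.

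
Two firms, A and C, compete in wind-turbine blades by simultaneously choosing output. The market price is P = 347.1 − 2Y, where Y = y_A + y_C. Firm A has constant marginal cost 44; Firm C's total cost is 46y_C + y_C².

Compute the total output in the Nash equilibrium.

90.73

Firm A's profit: π = y_A(347.1 − 2(y_A + y_C)) − 44y_A.
∂π/∂y_A = 303.1 − 4y_A − 2y_C = 0, so y_A = 75.775 − 0.5y_C.
For C: ∂π/∂y_C = 301.1 − 6y_C − 2y_A = 0 ⇒ y_C = 3011/60 − (1/3)y_A.
Substituting the second reaction function into the first: y_A = 75.775 − 0.5(3011/60 − (1/3)y_A), which gives (5/6)y_A = 3041/60 ⇒ y_A = 60.82.
Then y_C = 3011/60 − (1/3)·60.82 = 29.91.
Total output: 60.82 + 29.91 = 90.73.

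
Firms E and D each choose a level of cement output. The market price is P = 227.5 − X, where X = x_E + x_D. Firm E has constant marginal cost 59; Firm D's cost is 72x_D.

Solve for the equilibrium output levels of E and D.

Firm E's profit: π = x_E(227.5 − (x_E + x_D)) − 59x_E.
∂π/∂x_E = 168.5 − 2x_E − x_D = 0, so x_E = 84.25 − 0.5x_D.
By the same steps for D: x_D = 77.75 − 0.5x_E.
Plugging x_D into E's best response: x_E = 84.25 − 0.5(77.75 − 0.5x_E) ⇒ 0.75x_E = 45.375, so x_E = 60.5.
Then x_D = 77.75 − 0.5·60.5 = 47.5.

60.5, 47.5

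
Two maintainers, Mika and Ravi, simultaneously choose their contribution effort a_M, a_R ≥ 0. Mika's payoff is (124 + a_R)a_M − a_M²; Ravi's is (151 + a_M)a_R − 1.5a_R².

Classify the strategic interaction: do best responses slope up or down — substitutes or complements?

Expanding Mika's payoff: 124a_M + a_Ra_M − a_M².
∂π/∂a_M = 124 + a_R − 2a_M = 0, so a_M = 62 + 0.5a_R.
The best-response slope da_M/da_R = 0.5 > 0: the reaction function is upward-sloping, so the choices are strategic complements.

strategic complements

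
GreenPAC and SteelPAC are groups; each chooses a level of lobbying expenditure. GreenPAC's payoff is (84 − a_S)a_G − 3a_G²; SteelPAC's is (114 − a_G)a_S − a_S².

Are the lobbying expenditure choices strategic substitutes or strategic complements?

Expanding GreenPAC's payoff: 84a_G − a_Sa_G − 3a_G².
∂π/∂a_G = 84 − a_S − 6a_G = 0, so a_G = 14 − (1/6)a_S.
The best-response slope da_G/da_S = −1/6 < 0: the reaction function is downward-sloping, so the choices are strategic substitutes.

strategic substitutes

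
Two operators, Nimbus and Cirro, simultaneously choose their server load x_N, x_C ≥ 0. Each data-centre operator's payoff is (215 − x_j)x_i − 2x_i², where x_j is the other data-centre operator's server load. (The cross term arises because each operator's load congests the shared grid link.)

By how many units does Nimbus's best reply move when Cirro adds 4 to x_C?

-1

Nimbus's payoff is (215 − x_C)x_N − 2x_N².
∂π/∂x_N = 215 − x_C − 4x_N = 0, so x_N = 53.75 − 0.25x_C.
The reaction-function slope is −0.25, so a 4-unit rise in x_C moves x_N by −0.25 × 4 = −1. Nimbus's best response falls — the actions are strategic substitutes.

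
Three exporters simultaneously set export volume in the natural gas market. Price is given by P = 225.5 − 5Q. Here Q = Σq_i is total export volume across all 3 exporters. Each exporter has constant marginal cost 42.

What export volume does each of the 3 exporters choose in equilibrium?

A representative exporter's profit is π_i = q_i(225.5 − 5Q) − 42q_i, with Q = q_i + Σ_{j≠i} q_j.
First-order condition: 183.5 − 10q_i − 5Σ_{j≠i} q_j = 0.
Imposing symmetry (q_j = q for all j) turns Σ_{j≠i} q_j into 2q, so 183.5 = 20q and q = 9.175.

9.175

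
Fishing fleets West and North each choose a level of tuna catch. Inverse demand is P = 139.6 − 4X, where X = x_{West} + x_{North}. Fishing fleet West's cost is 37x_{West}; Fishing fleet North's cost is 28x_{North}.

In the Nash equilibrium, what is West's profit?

243.36

Fishing fleet West's profit: π = x_{West}(139.6 − 4(x_{West} + x_{North})) − 37x_{West}.
∂π/∂x_{West} = 102.6 − 8x_{West} − 4x_{North} = 0, so x_{West} = 12.825 − 0.5x_{North}.
By the same steps for North: x_{North} = 13.95 − 0.5x_{West}.
Solving the two reaction functions simultaneously: (1 − (−0.5)(−0.5))x_{West} = 12.825 − 0.5·13.95, so 0.75x_{West} = 5.85 and x_{West} = 7.8.
Then x_{North} = 13.95 − 0.5·7.8 = 10.05.
Price P = 139.6 − 4·17.85 = 68.2.
West's profit: (68.2 − 37)·7.8 = 243.36.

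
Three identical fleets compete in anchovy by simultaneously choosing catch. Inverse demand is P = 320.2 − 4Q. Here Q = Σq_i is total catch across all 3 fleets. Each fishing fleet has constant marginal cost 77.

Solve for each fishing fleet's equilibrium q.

A representative fishing fleet's profit is π_i = q_i(320.2 − 4Q) − 77q_i, with Q = q_i + Σ_{j≠i} q_j.
First-order condition: 243.2 − 8q_i − 4Σ_{j≠i} q_j = 0.
In a symmetric equilibrium every fishing fleet chooses the same q, so Σ_{j≠i} q_j = 2q. The condition becomes 243.2 − 16q = 0, giving q = 243.2/16 = 15.2.

15.2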